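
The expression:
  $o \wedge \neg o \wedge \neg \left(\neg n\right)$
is never true.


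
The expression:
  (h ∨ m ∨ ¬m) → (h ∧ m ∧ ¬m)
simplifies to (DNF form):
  False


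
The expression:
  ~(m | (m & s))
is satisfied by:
  {m: False}


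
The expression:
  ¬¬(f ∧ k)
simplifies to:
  f ∧ k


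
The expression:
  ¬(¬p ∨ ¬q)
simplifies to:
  p ∧ q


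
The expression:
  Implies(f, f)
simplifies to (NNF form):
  True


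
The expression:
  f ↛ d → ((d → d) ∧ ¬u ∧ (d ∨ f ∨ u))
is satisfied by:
  {d: True, u: False, f: False}
  {u: False, f: False, d: False}
  {f: True, d: True, u: False}
  {f: True, u: False, d: False}
  {d: True, u: True, f: False}
  {u: True, d: False, f: False}
  {f: True, u: True, d: True}


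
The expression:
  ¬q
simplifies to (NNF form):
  ¬q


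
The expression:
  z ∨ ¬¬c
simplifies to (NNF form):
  c ∨ z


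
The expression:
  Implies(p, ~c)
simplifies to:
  ~c | ~p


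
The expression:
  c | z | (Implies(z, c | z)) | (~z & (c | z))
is always true.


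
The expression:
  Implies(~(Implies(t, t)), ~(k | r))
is always true.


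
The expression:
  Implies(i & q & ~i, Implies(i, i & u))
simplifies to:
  True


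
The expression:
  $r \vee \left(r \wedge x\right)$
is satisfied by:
  {r: True}


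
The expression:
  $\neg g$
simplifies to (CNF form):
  $\neg g$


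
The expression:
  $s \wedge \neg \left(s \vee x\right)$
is never true.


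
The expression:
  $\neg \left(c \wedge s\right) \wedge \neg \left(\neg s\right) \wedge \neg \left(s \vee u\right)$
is never true.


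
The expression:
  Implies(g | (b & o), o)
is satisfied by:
  {o: True, g: False}
  {g: False, o: False}
  {g: True, o: True}


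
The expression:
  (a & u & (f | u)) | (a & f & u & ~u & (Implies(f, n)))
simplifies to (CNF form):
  a & u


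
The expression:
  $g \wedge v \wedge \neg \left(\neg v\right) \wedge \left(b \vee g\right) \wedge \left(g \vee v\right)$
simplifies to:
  $g \wedge v$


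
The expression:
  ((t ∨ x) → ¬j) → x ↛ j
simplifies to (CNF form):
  (j ∨ x) ∧ (t ∨ x)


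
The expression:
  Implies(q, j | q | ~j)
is always true.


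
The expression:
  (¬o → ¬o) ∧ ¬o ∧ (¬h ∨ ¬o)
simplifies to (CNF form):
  ¬o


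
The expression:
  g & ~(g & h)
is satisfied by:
  {g: True, h: False}


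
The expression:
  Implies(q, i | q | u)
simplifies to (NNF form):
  True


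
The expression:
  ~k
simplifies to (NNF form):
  ~k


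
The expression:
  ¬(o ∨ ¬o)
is never true.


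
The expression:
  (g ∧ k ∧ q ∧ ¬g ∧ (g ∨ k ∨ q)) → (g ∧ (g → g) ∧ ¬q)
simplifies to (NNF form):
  True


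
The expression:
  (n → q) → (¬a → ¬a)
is always true.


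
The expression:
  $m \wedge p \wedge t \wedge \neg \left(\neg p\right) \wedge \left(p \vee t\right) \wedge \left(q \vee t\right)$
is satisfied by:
  {t: True, m: True, p: True}


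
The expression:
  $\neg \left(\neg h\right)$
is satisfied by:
  {h: True}


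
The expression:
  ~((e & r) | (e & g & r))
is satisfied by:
  {e: False, r: False}
  {r: True, e: False}
  {e: True, r: False}


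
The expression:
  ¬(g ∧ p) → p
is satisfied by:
  {p: True}


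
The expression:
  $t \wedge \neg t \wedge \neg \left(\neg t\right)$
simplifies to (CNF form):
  $\text{False}$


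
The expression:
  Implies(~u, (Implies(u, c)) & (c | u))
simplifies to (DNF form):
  c | u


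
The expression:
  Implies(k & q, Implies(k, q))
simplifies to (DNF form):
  True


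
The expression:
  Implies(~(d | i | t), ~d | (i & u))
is always true.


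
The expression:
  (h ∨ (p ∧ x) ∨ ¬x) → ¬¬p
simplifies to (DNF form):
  p ∨ (x ∧ ¬h)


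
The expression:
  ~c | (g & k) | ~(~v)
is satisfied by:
  {v: True, g: True, k: True, c: False}
  {v: True, g: True, k: False, c: False}
  {v: True, k: True, g: False, c: False}
  {v: True, k: False, g: False, c: False}
  {g: True, k: True, v: False, c: False}
  {g: True, v: False, k: False, c: False}
  {g: False, k: True, v: False, c: False}
  {g: False, v: False, k: False, c: False}
  {v: True, c: True, g: True, k: True}
  {v: True, c: True, g: True, k: False}
  {v: True, c: True, k: True, g: False}
  {v: True, c: True, k: False, g: False}
  {c: True, g: True, k: True, v: False}


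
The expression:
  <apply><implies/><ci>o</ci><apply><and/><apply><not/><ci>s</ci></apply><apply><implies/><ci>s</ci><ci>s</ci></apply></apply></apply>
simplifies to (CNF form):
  <apply><or/><apply><not/><ci>o</ci></apply><apply><not/><ci>s</ci></apply></apply>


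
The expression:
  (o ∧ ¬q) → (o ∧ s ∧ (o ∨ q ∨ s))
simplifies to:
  q ∨ s ∨ ¬o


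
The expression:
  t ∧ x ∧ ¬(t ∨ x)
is never true.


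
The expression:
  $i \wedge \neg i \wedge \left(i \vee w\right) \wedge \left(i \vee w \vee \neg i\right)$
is never true.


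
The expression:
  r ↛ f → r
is always true.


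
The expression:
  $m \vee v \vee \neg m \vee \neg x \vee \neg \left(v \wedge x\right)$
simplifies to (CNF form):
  $\text{True}$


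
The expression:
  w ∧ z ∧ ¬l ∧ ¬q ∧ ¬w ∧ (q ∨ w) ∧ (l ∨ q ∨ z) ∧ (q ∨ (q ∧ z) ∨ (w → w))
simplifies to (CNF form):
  False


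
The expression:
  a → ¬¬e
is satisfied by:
  {e: True, a: False}
  {a: False, e: False}
  {a: True, e: True}


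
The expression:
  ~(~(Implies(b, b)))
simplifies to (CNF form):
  True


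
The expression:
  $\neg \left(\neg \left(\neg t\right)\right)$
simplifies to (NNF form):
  $\neg t$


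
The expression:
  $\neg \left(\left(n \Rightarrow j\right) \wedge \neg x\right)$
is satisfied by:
  {x: True, n: True, j: False}
  {x: True, n: False, j: False}
  {j: True, x: True, n: True}
  {j: True, x: True, n: False}
  {n: True, j: False, x: False}


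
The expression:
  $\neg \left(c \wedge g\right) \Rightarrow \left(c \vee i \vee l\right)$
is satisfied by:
  {i: True, c: True, l: True}
  {i: True, c: True, l: False}
  {i: True, l: True, c: False}
  {i: True, l: False, c: False}
  {c: True, l: True, i: False}
  {c: True, l: False, i: False}
  {l: True, c: False, i: False}


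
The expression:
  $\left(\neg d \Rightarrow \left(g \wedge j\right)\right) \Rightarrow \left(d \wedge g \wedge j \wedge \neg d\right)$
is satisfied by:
  {d: False, g: False, j: False}
  {j: True, d: False, g: False}
  {g: True, d: False, j: False}


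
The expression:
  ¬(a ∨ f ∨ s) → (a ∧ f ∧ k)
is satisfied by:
  {a: True, s: True, f: True}
  {a: True, s: True, f: False}
  {a: True, f: True, s: False}
  {a: True, f: False, s: False}
  {s: True, f: True, a: False}
  {s: True, f: False, a: False}
  {f: True, s: False, a: False}


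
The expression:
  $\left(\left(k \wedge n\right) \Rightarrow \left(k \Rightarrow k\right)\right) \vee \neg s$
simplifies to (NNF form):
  $\text{True}$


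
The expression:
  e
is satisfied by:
  {e: True}


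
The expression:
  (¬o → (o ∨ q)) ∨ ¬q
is always true.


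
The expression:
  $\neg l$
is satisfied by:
  {l: False}


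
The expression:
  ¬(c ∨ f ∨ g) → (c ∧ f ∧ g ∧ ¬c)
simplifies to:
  c ∨ f ∨ g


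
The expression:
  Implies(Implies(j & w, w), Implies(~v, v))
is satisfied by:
  {v: True}


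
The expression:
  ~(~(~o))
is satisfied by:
  {o: False}


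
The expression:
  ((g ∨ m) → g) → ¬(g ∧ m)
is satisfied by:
  {g: False, m: False}
  {m: True, g: False}
  {g: True, m: False}


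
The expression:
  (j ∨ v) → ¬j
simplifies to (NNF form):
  ¬j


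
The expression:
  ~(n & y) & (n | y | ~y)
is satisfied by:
  {y: False, n: False}
  {n: True, y: False}
  {y: True, n: False}


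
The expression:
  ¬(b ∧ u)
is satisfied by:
  {u: False, b: False}
  {b: True, u: False}
  {u: True, b: False}


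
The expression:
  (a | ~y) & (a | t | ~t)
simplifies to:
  a | ~y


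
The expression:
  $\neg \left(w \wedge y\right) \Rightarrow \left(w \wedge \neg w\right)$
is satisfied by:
  {w: True, y: True}


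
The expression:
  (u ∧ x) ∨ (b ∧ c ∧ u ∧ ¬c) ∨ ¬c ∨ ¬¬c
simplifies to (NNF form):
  True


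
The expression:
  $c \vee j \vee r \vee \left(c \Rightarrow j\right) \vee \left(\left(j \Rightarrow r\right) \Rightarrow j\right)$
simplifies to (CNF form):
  $\text{True}$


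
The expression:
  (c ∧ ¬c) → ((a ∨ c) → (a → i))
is always true.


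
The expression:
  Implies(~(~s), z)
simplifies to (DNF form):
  z | ~s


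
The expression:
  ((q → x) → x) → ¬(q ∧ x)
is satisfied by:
  {q: False, x: False}
  {x: True, q: False}
  {q: True, x: False}


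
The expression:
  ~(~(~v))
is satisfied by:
  {v: False}


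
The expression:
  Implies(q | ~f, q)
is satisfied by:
  {q: True, f: True}
  {q: True, f: False}
  {f: True, q: False}


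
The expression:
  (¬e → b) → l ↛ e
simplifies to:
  ¬e ∧ (l ∨ ¬b)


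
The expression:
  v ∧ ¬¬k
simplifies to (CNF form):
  k ∧ v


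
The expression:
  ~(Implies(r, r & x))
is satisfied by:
  {r: True, x: False}


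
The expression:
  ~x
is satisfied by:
  {x: False}


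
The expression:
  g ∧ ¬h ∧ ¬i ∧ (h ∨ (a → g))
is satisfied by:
  {g: True, i: False, h: False}


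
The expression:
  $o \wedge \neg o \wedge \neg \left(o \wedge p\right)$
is never true.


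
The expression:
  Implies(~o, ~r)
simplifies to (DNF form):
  o | ~r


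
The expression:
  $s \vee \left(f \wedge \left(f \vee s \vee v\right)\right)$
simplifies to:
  $f \vee s$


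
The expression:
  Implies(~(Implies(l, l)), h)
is always true.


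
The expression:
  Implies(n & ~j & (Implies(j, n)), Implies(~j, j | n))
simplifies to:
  True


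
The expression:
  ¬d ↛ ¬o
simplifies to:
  o ∧ ¬d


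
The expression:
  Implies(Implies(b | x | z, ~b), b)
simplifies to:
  b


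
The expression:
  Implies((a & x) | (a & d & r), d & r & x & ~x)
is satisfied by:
  {x: False, d: False, a: False, r: False}
  {r: True, x: False, d: False, a: False}
  {d: True, r: False, x: False, a: False}
  {r: True, d: True, x: False, a: False}
  {x: True, r: False, d: False, a: False}
  {r: True, x: True, d: False, a: False}
  {d: True, x: True, r: False, a: False}
  {r: True, d: True, x: True, a: False}
  {a: True, r: False, x: False, d: False}
  {a: True, r: True, x: False, d: False}
  {a: True, d: True, r: False, x: False}


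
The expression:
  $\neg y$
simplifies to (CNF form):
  $\neg y$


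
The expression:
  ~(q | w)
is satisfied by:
  {q: False, w: False}


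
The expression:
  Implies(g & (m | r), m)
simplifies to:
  m | ~g | ~r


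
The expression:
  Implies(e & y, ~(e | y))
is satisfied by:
  {e: False, y: False}
  {y: True, e: False}
  {e: True, y: False}


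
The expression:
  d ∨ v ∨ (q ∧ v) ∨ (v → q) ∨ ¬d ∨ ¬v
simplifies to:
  True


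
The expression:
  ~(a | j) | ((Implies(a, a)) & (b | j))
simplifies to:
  b | j | ~a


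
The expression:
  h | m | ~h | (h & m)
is always true.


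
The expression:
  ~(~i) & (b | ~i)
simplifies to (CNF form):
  b & i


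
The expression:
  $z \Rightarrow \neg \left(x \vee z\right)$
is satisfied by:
  {z: False}


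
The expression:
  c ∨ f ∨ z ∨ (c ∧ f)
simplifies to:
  c ∨ f ∨ z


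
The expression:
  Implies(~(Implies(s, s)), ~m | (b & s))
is always true.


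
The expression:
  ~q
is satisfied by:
  {q: False}


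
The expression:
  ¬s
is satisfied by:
  {s: False}


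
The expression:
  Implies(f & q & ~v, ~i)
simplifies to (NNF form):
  v | ~f | ~i | ~q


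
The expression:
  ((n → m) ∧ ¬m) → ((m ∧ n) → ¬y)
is always true.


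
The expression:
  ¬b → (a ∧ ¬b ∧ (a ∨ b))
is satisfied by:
  {a: True, b: True}
  {a: True, b: False}
  {b: True, a: False}


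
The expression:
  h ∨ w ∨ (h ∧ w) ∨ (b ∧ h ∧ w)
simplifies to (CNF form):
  h ∨ w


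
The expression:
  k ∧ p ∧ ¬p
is never true.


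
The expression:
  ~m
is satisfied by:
  {m: False}


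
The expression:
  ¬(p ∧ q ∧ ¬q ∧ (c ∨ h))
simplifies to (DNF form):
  True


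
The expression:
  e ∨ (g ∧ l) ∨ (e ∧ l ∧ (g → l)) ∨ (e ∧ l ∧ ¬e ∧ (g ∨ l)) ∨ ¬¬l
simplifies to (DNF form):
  e ∨ l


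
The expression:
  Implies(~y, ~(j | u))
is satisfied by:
  {y: True, j: False, u: False}
  {y: True, u: True, j: False}
  {y: True, j: True, u: False}
  {y: True, u: True, j: True}
  {u: False, j: False, y: False}


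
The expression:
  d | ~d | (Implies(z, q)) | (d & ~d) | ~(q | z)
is always true.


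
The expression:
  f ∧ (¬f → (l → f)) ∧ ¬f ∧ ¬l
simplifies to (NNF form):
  False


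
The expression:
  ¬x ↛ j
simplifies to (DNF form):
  j ∨ ¬x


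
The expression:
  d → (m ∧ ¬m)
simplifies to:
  ¬d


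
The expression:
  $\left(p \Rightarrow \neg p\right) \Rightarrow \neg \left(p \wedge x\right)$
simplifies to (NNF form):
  $\text{True}$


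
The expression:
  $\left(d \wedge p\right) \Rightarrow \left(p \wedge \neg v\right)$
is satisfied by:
  {p: False, v: False, d: False}
  {d: True, p: False, v: False}
  {v: True, p: False, d: False}
  {d: True, v: True, p: False}
  {p: True, d: False, v: False}
  {d: True, p: True, v: False}
  {v: True, p: True, d: False}


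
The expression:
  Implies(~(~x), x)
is always true.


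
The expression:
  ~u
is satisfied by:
  {u: False}


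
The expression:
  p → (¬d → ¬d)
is always true.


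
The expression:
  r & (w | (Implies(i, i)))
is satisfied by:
  {r: True}


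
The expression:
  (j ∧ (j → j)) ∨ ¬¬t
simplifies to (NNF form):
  j ∨ t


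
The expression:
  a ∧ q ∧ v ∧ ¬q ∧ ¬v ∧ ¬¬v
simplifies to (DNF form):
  False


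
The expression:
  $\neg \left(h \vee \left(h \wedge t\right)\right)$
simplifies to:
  $\neg h$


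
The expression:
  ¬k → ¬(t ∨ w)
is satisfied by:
  {k: True, w: False, t: False}
  {k: True, t: True, w: False}
  {k: True, w: True, t: False}
  {k: True, t: True, w: True}
  {t: False, w: False, k: False}


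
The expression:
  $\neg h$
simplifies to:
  $\neg h$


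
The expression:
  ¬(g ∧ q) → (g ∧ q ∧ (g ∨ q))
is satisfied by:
  {g: True, q: True}


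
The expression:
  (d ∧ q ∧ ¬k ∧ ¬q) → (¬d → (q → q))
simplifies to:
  True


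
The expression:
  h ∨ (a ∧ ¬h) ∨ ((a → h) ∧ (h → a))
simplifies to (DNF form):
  True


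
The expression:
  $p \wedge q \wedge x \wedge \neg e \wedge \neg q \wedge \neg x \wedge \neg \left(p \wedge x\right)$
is never true.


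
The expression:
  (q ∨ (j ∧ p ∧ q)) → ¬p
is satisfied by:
  {p: False, q: False}
  {q: True, p: False}
  {p: True, q: False}


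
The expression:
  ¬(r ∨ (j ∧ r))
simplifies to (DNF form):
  ¬r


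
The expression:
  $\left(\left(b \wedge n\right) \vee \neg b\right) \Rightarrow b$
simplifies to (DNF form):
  $b$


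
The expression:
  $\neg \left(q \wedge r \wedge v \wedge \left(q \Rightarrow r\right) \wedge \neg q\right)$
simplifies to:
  $\text{True}$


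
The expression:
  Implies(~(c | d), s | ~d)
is always true.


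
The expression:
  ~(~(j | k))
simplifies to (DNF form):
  j | k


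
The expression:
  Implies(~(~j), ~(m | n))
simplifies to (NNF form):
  ~j | (~m & ~n)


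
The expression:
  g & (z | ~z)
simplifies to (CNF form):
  g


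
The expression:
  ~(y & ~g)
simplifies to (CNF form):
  g | ~y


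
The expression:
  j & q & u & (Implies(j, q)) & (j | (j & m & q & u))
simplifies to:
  j & q & u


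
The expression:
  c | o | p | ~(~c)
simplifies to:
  c | o | p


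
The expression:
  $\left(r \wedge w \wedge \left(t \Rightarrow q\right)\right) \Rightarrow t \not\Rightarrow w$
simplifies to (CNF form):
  $\left(t \vee \neg r \vee \neg w\right) \wedge \left(\neg q \vee \neg r \vee \neg w\right)$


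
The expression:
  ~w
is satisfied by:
  {w: False}


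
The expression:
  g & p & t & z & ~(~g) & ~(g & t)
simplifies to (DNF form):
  False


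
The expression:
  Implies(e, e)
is always true.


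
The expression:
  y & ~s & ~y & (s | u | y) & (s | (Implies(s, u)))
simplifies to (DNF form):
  False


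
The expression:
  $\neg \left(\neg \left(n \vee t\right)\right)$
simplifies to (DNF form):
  $n \vee t$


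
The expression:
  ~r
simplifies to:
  ~r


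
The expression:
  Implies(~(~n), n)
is always true.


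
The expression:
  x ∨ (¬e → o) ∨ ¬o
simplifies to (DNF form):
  True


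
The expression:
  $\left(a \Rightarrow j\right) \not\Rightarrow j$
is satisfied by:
  {j: False, a: False}


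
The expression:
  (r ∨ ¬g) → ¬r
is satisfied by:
  {r: False}


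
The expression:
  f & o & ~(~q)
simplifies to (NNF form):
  f & o & q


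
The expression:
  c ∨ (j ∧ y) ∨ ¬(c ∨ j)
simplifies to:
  c ∨ y ∨ ¬j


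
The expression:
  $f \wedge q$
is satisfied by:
  {f: True, q: True}


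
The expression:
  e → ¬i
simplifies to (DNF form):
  ¬e ∨ ¬i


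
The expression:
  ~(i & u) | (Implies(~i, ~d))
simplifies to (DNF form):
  True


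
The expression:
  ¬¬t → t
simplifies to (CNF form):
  True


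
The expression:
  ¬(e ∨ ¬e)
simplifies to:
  False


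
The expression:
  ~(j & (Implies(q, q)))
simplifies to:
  ~j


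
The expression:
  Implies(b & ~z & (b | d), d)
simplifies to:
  d | z | ~b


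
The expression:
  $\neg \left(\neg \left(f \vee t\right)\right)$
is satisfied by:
  {t: True, f: True}
  {t: True, f: False}
  {f: True, t: False}


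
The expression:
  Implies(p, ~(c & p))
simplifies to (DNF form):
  ~c | ~p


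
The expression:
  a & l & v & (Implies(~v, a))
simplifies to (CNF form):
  a & l & v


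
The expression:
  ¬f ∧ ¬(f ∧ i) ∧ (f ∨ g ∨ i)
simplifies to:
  ¬f ∧ (g ∨ i)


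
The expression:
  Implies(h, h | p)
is always true.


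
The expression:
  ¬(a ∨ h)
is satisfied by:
  {h: False, a: False}


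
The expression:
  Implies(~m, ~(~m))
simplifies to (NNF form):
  m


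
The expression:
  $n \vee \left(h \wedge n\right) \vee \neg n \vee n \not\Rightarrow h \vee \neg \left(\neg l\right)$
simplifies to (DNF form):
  $\text{True}$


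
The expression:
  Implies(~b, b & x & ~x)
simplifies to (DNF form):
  b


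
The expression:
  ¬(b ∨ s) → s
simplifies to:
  b ∨ s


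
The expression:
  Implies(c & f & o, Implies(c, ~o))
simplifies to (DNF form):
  ~c | ~f | ~o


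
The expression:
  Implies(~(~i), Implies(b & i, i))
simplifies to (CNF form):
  True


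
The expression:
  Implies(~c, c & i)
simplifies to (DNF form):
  c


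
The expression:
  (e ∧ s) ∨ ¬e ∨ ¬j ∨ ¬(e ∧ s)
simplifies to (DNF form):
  True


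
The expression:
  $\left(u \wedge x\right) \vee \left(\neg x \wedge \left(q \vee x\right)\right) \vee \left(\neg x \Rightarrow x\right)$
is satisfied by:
  {x: True, q: True}
  {x: True, q: False}
  {q: True, x: False}


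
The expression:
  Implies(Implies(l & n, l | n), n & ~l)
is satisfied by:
  {n: True, l: False}


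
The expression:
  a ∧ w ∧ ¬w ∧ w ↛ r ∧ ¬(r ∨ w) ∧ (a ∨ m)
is never true.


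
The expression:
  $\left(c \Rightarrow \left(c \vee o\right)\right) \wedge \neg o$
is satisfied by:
  {o: False}


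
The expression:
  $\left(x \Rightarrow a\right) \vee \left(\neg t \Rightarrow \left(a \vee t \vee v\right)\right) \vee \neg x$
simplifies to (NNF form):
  $a \vee t \vee v \vee \neg x$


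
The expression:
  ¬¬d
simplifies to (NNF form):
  d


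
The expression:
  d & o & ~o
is never true.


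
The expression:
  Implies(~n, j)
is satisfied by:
  {n: True, j: True}
  {n: True, j: False}
  {j: True, n: False}


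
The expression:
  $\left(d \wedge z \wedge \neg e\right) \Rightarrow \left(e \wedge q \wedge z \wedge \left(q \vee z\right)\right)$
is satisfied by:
  {e: True, z: False, d: False}
  {e: False, z: False, d: False}
  {d: True, e: True, z: False}
  {d: True, e: False, z: False}
  {z: True, e: True, d: False}
  {z: True, e: False, d: False}
  {z: True, d: True, e: True}


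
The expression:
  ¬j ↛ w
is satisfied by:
  {w: True, j: False}
  {j: False, w: False}
  {j: True, w: True}


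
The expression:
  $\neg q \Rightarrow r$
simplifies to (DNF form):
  $q \vee r$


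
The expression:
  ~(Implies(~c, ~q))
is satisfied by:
  {q: True, c: False}


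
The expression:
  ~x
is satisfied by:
  {x: False}


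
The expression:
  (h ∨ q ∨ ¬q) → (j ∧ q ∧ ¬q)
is never true.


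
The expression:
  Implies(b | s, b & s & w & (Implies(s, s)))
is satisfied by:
  {w: True, s: False, b: False}
  {w: False, s: False, b: False}
  {b: True, s: True, w: True}


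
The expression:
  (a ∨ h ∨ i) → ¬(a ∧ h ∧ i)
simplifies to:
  ¬a ∨ ¬h ∨ ¬i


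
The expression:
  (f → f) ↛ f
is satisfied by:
  {f: False}


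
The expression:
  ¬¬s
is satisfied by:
  {s: True}


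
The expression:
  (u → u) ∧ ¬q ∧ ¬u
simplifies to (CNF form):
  ¬q ∧ ¬u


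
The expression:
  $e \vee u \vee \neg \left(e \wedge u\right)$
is always true.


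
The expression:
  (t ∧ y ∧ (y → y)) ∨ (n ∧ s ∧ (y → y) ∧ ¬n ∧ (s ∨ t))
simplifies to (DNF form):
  t ∧ y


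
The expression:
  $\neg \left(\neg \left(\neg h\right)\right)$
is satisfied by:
  {h: False}


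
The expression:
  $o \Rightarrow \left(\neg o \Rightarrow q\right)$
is always true.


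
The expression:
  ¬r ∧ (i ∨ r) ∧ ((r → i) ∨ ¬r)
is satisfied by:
  {i: True, r: False}


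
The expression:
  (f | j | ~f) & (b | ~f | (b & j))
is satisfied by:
  {b: True, f: False}
  {f: False, b: False}
  {f: True, b: True}


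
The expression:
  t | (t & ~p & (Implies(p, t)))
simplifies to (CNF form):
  t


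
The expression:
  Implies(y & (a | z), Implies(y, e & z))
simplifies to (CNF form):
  (e | ~a | ~y) & (e | ~y | ~z) & (z | ~a | ~y) & (z | ~y | ~z)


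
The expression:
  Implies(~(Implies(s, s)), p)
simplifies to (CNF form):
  True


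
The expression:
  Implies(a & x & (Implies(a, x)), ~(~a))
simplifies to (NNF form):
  True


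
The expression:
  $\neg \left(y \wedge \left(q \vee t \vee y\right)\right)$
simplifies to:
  $\neg y$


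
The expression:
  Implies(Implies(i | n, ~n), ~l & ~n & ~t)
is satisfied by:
  {n: True, t: False, l: False}
  {n: True, l: True, t: False}
  {n: True, t: True, l: False}
  {n: True, l: True, t: True}
  {l: False, t: False, n: False}


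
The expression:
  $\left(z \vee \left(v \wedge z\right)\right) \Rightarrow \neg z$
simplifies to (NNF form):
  $\neg z$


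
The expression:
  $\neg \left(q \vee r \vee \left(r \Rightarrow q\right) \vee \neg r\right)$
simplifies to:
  $\text{False}$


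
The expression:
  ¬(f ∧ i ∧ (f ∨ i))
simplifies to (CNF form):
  ¬f ∨ ¬i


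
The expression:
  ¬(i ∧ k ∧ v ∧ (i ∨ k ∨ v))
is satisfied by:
  {k: False, i: False, v: False}
  {v: True, k: False, i: False}
  {i: True, k: False, v: False}
  {v: True, i: True, k: False}
  {k: True, v: False, i: False}
  {v: True, k: True, i: False}
  {i: True, k: True, v: False}


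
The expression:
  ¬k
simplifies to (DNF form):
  ¬k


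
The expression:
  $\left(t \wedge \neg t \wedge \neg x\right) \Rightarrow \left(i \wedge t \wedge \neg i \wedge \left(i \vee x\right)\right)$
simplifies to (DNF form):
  $\text{True}$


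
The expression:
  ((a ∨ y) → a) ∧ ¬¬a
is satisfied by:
  {a: True}


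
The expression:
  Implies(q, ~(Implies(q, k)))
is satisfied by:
  {k: False, q: False}
  {q: True, k: False}
  {k: True, q: False}


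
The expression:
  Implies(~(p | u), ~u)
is always true.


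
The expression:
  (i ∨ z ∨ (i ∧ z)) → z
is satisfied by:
  {z: True, i: False}
  {i: False, z: False}
  {i: True, z: True}


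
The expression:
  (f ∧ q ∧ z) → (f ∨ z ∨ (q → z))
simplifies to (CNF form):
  True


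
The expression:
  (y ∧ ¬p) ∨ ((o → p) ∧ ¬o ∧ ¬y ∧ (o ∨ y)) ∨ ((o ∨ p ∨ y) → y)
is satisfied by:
  {y: True, o: False, p: False}
  {y: True, p: True, o: False}
  {y: True, o: True, p: False}
  {y: True, p: True, o: True}
  {p: False, o: False, y: False}


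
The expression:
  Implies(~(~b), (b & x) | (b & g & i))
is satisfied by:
  {x: True, g: True, i: True, b: False}
  {x: True, g: True, i: False, b: False}
  {x: True, i: True, g: False, b: False}
  {x: True, i: False, g: False, b: False}
  {g: True, i: True, x: False, b: False}
  {g: True, x: False, i: False, b: False}
  {g: False, i: True, x: False, b: False}
  {g: False, x: False, i: False, b: False}
  {x: True, b: True, g: True, i: True}
  {x: True, b: True, g: True, i: False}
  {x: True, b: True, i: True, g: False}
  {x: True, b: True, i: False, g: False}
  {b: True, g: True, i: True, x: False}


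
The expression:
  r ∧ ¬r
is never true.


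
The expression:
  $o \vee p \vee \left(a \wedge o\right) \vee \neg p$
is always true.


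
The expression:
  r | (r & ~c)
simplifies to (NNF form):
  r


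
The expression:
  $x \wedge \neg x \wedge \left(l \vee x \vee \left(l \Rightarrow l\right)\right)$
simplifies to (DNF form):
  $\text{False}$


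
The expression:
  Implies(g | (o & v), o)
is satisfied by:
  {o: True, g: False}
  {g: False, o: False}
  {g: True, o: True}


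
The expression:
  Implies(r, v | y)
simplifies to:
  v | y | ~r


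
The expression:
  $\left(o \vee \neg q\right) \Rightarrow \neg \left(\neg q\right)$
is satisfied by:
  {q: True}


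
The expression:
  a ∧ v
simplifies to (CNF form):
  a ∧ v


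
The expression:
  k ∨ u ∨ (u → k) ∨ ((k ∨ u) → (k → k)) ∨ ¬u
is always true.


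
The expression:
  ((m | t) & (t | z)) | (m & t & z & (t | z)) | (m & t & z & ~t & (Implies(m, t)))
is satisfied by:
  {t: True, z: True, m: True}
  {t: True, z: True, m: False}
  {t: True, m: True, z: False}
  {t: True, m: False, z: False}
  {z: True, m: True, t: False}


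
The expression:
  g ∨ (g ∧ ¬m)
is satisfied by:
  {g: True}


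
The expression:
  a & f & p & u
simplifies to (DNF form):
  a & f & p & u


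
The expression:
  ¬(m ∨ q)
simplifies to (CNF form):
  ¬m ∧ ¬q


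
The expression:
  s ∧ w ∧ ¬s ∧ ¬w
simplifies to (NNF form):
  False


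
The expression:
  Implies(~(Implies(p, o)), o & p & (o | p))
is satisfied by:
  {o: True, p: False}
  {p: False, o: False}
  {p: True, o: True}


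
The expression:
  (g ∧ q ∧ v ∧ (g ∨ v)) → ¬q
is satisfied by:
  {g: False, v: False, q: False}
  {q: True, g: False, v: False}
  {v: True, g: False, q: False}
  {q: True, v: True, g: False}
  {g: True, q: False, v: False}
  {q: True, g: True, v: False}
  {v: True, g: True, q: False}


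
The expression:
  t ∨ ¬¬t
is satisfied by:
  {t: True}


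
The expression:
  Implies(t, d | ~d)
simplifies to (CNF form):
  True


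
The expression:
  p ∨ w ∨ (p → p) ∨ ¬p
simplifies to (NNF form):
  True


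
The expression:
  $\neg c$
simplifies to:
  $\neg c$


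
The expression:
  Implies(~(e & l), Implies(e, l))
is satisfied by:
  {l: True, e: False}
  {e: False, l: False}
  {e: True, l: True}


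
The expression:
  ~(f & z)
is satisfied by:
  {z: False, f: False}
  {f: True, z: False}
  {z: True, f: False}


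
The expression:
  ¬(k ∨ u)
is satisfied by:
  {u: False, k: False}


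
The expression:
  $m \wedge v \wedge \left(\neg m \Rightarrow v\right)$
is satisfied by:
  {m: True, v: True}


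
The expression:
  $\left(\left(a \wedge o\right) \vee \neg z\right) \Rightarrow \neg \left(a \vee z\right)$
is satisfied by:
  {z: True, a: False, o: False}
  {z: False, a: False, o: False}
  {o: True, z: True, a: False}
  {o: True, z: False, a: False}
  {a: True, z: True, o: False}


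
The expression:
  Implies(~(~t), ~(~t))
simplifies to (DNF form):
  True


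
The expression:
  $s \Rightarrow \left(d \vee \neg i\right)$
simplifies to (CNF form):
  $d \vee \neg i \vee \neg s$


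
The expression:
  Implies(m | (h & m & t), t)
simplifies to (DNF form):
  t | ~m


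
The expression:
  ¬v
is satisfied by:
  {v: False}


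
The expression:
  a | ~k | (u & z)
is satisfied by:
  {a: True, u: True, z: True, k: False}
  {a: True, u: True, z: False, k: False}
  {a: True, z: True, k: False, u: False}
  {a: True, z: False, k: False, u: False}
  {u: True, z: True, k: False, a: False}
  {u: True, z: False, k: False, a: False}
  {z: True, u: False, k: False, a: False}
  {z: False, u: False, k: False, a: False}
  {a: True, u: True, k: True, z: True}
  {a: True, u: True, k: True, z: False}
  {a: True, k: True, z: True, u: False}
  {a: True, k: True, z: False, u: False}
  {u: True, k: True, z: True, a: False}


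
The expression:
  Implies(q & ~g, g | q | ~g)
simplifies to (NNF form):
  True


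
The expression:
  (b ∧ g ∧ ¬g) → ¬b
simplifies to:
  True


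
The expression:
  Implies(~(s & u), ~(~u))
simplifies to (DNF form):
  u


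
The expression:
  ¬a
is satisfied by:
  {a: False}


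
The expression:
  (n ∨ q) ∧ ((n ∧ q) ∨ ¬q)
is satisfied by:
  {n: True}


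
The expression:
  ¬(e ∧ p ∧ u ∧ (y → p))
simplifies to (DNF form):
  ¬e ∨ ¬p ∨ ¬u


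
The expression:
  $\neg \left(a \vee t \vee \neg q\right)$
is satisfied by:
  {q: True, t: False, a: False}


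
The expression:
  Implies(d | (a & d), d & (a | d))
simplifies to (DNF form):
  True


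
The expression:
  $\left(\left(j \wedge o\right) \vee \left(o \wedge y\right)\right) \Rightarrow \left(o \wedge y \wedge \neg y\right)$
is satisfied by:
  {y: False, o: False, j: False}
  {j: True, y: False, o: False}
  {y: True, j: False, o: False}
  {j: True, y: True, o: False}
  {o: True, j: False, y: False}


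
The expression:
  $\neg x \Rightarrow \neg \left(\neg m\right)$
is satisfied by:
  {x: True, m: True}
  {x: True, m: False}
  {m: True, x: False}


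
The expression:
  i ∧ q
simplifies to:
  i ∧ q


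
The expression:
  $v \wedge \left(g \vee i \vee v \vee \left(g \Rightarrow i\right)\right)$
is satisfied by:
  {v: True}


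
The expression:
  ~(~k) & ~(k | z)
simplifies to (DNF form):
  False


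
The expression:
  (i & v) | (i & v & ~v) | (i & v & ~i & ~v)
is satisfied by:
  {i: True, v: True}


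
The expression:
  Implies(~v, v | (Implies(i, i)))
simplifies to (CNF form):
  True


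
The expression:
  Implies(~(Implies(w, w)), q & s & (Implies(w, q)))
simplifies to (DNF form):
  True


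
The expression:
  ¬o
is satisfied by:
  {o: False}


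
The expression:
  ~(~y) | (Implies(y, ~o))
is always true.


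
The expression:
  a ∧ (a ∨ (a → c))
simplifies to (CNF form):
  a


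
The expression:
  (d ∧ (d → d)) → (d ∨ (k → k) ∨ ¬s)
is always true.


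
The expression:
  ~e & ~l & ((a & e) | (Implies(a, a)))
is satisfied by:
  {e: False, l: False}


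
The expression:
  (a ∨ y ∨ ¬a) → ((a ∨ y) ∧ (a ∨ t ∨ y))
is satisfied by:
  {a: True, y: True}
  {a: True, y: False}
  {y: True, a: False}


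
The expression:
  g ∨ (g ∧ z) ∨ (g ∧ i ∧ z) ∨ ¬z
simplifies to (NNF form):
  g ∨ ¬z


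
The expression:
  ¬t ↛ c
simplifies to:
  ¬c ∧ ¬t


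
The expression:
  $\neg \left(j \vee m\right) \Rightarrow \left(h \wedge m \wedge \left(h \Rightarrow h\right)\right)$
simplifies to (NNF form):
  $j \vee m$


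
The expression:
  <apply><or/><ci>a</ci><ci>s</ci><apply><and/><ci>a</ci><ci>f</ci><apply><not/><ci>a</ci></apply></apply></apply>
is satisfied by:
  {a: True, s: True}
  {a: True, s: False}
  {s: True, a: False}


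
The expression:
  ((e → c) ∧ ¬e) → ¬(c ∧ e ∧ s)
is always true.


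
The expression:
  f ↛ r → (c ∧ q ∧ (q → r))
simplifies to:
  r ∨ ¬f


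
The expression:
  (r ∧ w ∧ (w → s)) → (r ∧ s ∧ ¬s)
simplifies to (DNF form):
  ¬r ∨ ¬s ∨ ¬w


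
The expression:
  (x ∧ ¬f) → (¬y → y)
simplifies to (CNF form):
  f ∨ y ∨ ¬x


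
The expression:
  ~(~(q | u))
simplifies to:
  q | u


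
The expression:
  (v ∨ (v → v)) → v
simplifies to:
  v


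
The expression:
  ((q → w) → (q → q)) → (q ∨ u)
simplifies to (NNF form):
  q ∨ u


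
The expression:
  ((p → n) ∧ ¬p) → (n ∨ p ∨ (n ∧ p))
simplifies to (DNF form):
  n ∨ p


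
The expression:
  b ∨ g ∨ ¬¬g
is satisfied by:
  {b: True, g: True}
  {b: True, g: False}
  {g: True, b: False}


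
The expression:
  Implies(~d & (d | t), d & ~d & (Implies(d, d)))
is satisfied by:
  {d: True, t: False}
  {t: False, d: False}
  {t: True, d: True}


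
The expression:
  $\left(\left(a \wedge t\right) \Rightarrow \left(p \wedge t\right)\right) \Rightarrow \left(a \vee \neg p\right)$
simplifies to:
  $a \vee \neg p$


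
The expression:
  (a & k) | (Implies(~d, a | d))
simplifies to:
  a | d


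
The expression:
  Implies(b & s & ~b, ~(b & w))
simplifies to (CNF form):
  True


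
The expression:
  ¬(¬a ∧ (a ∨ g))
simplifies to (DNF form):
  a ∨ ¬g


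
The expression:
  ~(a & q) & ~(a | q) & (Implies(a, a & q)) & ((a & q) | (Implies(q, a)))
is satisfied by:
  {q: False, a: False}


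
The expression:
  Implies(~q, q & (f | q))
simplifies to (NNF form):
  q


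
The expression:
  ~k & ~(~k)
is never true.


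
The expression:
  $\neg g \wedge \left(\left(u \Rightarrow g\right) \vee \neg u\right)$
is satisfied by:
  {g: False, u: False}


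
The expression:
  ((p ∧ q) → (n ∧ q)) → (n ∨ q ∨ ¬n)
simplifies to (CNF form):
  True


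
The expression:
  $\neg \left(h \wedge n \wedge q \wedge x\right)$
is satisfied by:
  {x: False, q: False, n: False, h: False}
  {h: True, x: False, q: False, n: False}
  {n: True, x: False, q: False, h: False}
  {h: True, n: True, x: False, q: False}
  {q: True, h: False, x: False, n: False}
  {h: True, q: True, x: False, n: False}
  {n: True, q: True, h: False, x: False}
  {h: True, n: True, q: True, x: False}
  {x: True, n: False, q: False, h: False}
  {h: True, x: True, n: False, q: False}
  {n: True, x: True, h: False, q: False}
  {h: True, n: True, x: True, q: False}
  {q: True, x: True, n: False, h: False}
  {h: True, q: True, x: True, n: False}
  {n: True, q: True, x: True, h: False}


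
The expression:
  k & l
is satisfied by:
  {k: True, l: True}


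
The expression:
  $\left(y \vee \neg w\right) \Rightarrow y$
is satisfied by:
  {y: True, w: True}
  {y: True, w: False}
  {w: True, y: False}


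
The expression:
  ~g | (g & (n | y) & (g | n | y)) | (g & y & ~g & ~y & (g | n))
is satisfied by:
  {n: True, y: True, g: False}
  {n: True, g: False, y: False}
  {y: True, g: False, n: False}
  {y: False, g: False, n: False}
  {n: True, y: True, g: True}
  {n: True, g: True, y: False}
  {y: True, g: True, n: False}


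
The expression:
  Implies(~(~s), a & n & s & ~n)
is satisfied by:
  {s: False}


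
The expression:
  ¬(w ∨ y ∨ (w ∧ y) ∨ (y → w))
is never true.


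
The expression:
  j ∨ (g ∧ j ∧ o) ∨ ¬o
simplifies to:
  j ∨ ¬o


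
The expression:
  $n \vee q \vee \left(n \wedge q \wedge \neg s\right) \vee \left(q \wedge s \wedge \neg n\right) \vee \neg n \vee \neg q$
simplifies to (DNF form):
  $\text{True}$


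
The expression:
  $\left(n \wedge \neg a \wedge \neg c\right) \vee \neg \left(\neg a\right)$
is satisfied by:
  {a: True, n: True, c: False}
  {a: True, n: False, c: False}
  {a: True, c: True, n: True}
  {a: True, c: True, n: False}
  {n: True, c: False, a: False}


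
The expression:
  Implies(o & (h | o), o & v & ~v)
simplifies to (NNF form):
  ~o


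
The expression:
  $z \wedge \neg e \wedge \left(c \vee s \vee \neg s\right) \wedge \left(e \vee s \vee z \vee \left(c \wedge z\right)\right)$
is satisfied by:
  {z: True, e: False}


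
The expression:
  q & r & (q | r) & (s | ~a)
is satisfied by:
  {r: True, s: True, q: True, a: False}
  {r: True, q: True, s: False, a: False}
  {r: True, a: True, s: True, q: True}


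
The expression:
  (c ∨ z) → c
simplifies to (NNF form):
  c ∨ ¬z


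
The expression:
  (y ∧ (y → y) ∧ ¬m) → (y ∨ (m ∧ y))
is always true.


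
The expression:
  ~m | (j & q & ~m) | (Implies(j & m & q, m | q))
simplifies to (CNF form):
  True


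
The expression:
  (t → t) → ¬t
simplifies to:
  ¬t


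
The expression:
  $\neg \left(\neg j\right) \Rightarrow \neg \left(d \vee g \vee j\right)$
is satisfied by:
  {j: False}


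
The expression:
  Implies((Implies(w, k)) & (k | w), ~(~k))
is always true.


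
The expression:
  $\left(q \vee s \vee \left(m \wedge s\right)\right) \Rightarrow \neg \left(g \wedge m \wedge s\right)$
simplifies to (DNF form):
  $\neg g \vee \neg m \vee \neg s$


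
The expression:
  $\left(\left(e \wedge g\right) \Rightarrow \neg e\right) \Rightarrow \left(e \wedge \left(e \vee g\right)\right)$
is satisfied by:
  {e: True}


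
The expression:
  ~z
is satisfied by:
  {z: False}


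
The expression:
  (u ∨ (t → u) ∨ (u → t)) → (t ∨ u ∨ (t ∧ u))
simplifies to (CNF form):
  t ∨ u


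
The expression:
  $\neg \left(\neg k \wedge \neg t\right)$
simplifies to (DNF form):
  $k \vee t$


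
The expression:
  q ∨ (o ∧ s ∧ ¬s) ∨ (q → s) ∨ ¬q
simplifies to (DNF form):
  True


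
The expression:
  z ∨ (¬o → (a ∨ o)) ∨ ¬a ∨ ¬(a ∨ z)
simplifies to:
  True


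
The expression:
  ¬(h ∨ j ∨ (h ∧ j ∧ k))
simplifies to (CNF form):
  ¬h ∧ ¬j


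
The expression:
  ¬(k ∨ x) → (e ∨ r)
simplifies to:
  e ∨ k ∨ r ∨ x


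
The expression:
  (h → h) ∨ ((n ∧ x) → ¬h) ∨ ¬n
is always true.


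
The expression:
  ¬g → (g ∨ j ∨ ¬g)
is always true.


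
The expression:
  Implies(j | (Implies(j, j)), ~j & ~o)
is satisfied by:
  {o: False, j: False}
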